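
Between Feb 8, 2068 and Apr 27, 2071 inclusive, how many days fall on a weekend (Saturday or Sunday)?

336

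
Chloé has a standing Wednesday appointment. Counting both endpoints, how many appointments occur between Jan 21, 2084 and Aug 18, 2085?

82 Wednesdays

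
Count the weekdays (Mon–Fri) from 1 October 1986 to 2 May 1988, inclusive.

1 October 1986 is a Wednesday.
From 1 October 1986 to 2 May 1988 is 580 days inclusive.
580 = 7 × 82 + 6, so there are 82 full weeks plus 6 extra days.
Each full week contributes 5 weekdays (Mon–Fri): 82 × 5 = 410.
The 6 extra days are Wednesday, Thursday, Friday, Saturday, Sunday, Monday — 4 of them qualify.
Total: 410 + 4 = 414.

414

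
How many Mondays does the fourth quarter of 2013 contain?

13

October 1, 2013 is a Tuesday.
From October 1, 2013 to December 31, 2013 is 92 days inclusive.
92 = 7 × 13 + 1, so there are 13 full weeks plus 1 extra day.
Each full week contributes one Monday: 13 so far.
The 1 extra day is Tue — none qualify.
Total: 13 + 0 = 13.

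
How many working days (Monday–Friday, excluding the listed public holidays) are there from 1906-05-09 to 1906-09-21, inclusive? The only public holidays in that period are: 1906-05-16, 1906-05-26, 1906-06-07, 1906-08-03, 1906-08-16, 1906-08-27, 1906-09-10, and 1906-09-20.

1906-05-09 is a Wednesday.
From 1906-05-09 to 1906-09-21 is 136 days inclusive.
136 = 7 × 19 + 3, so there are 19 full weeks plus 3 extra days.
Each full week contributes 5 weekdays (Mon–Fri): 19 × 5 = 95.
The 3 extra days are Wed, Thu, Fri — 3 of them qualify.
Total: 95 + 3 = 98.
Holidays: 1906-05-16 (Wed); 1906-05-26 (Sat); 1906-06-07 (Thu); 1906-08-03 (Fri); 1906-08-16 (Thu); 1906-08-27 (Mon); 1906-09-10 (Mon); 1906-09-20 (Thu).
7 of the 8 holidays fall on weekdays; the rest are weekends and were already excluded.
Business days: 98 − 7 = 91.

91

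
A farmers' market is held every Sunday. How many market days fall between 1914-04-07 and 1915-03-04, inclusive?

47

1914-04-07 is a Tuesday.
From 1914-04-07 to 1915-03-04 is 332 days inclusive.
332 = 7 × 47 + 3, so there are 47 full weeks plus 3 extra days.
Each full week contributes one Sunday: 47 so far.
The 3 extra days are Tuesday, Wednesday, Thursday — none qualify.
Total: 47 + 0 = 47.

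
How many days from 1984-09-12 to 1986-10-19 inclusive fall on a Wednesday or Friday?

1984-09-12 is a Wednesday.
The range spans 768 days (inclusive of both endpoints).
768 = 7 × 109 + 5, so there are 109 full weeks plus 5 extra days.
Each full week contributes 2 days from the set (Wed, Fri): 109 × 2 = 218.
The 5 extra days are Wednesday, Thursday, Friday, Saturday, Sunday — 2 of them qualify.
Total: 218 + 2 = 220.

220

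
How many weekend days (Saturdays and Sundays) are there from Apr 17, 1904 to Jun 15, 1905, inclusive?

121

Apr 17, 1904 is a Sunday.
That's 425 days from start to end, counting both.
425 = 7 × 60 + 5, so there are 60 full weeks plus 5 extra days.
Each full week contributes 2 weekend days (Sat, Sun): 60 × 2 = 120.
The 5 extra days are Sunday, Monday, Tuesday, Wednesday, Thursday — 1 of them qualifies.
Total: 120 + 1 = 121.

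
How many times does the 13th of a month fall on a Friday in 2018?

The 13th falls on a Friday when the month's 13th has weekday Fri.
Jan 13 is Sat; Feb 13 is Tue; Mar 13 is Tue; Apr 13 is Fri ✓; May 13 is Sun; Jun 13 is Wed; Jul 13 is Fri ✓; Aug 13 is Mon; Sep 13 is Thu; Oct 13 is Sat; Nov 13 is Tue; Dec 13 is Thu.
Friday the 13ths: Apr, Jul.

2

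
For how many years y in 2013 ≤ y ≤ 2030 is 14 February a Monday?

2

Day of week of February 14 in each year:
2013: Thu, 2014: Fri, 2015: Sat, 2016: Sun, 2017: Tue, 2018: Wed, 2019: Thu, 2020: Fri, 2021: Sun, 2022: Mon ✓, 2023: Tue, 2024: Wed, 2025: Fri, 2026: Sat, 2027: Sun, 2028: Mon ✓, 2029: Wed, 2030: Thu
Mondays: 2022, 2028.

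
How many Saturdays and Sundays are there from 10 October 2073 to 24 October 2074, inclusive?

108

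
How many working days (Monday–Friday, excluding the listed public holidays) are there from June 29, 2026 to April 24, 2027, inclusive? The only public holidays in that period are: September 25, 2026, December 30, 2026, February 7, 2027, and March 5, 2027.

212

June 29, 2026 is a Monday.
That's 300 days from start to end, counting both.
300 = 7 × 42 + 6, so there are 42 full weeks plus 6 extra days.
Each full week contributes 5 weekdays (Mon–Fri): 42 × 5 = 210.
The 6 extra days are Monday, Tuesday, Wednesday, Thursday, Friday, Saturday — 5 of them qualify.
Total: 210 + 5 = 215.
Holidays: September 25, 2026 (Fri); December 30, 2026 (Wed); February 7, 2027 (Sun); March 5, 2027 (Fri).
3 of the 4 holidays fall on weekdays; the rest are weekends and were already excluded.
Business days: 215 − 3 = 212.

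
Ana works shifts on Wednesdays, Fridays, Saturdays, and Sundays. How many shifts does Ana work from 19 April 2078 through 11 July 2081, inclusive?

674

19 April 2078 is a Tuesday.
The range spans 1180 days (inclusive of both endpoints).
1180 = 7 × 168 + 4, so there are 168 full weeks plus 4 extra days.
Each full week contributes 4 days from the set (Wed, Fri, Sat, Sun): 168 × 4 = 672.
The 4 extra days are Tuesday, Wednesday, Thursday, Friday — 2 of them qualify.
Total: 672 + 2 = 674.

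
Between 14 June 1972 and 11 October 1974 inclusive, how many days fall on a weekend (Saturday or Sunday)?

242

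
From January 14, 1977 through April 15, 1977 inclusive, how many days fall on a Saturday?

13

January 14, 1977 is a Friday.
That's 92 days from start to end, counting both.
92 = 7 × 13 + 1, so there are 13 full weeks plus 1 extra day.
Each full week contributes one Saturday: 13 so far.
The 1 extra day is Friday — none qualify.
Total: 13 + 0 = 13.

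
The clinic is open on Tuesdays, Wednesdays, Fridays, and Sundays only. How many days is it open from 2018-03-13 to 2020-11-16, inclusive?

2018-03-13 is a Tuesday.
From 2018-03-13 to 2020-11-16 is 980 days inclusive.
980 = 7 × 140, so the span is exactly 140 full weeks.
Each full week contributes 4 days from the set (Tue, Wed, Fri, Sun): 140 × 4 = 560.
Total: 560.

560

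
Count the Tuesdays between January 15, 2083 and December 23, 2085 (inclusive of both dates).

January 15, 2083 is a Friday.
The range spans 1074 days (inclusive of both endpoints).
1074 = 7 × 153 + 3, so there are 153 full weeks plus 3 extra days.
Each full week contributes one Tuesday: 153 so far.
The 3 extra days are Fri, Sat, Sun — none qualify.
Total: 153 + 0 = 153.

153 Tuesdays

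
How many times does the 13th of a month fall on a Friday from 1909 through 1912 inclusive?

6

Friday-the-13ths by year:
1909: Aug
1910: May
1911: Jan, Oct
1912: Sep, Dec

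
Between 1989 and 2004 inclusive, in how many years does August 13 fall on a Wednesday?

2

Day of week of August 13 in each year:
1989: Sun, 1990: Mon, 1991: Tue, 1992: Thu, 1993: Fri, 1994: Sat, 1995: Sun, 1996: Tue, 1997: Wed ✓, 1998: Thu, 1999: Fri, 2000: Sun, 2001: Mon, 2002: Tue, 2003: Wed ✓, 2004: Fri
Wednesdays: 1997, 2003.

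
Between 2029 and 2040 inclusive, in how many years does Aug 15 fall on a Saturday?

1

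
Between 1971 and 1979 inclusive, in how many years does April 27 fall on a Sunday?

1

Day of week of April 27 in each year:
1971: Tue, 1972: Thu, 1973: Fri, 1974: Sat, 1975: Sun ✓, 1976: Tue, 1977: Wed, 1978: Thu, 1979: Fri
Sundays: 1975.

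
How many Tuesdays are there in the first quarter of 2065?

13

1 January 2065 is a Thursday.
From 1 January 2065 to 31 March 2065 is 90 days inclusive.
90 = 7 × 12 + 6, so there are 12 full weeks plus 6 extra days.
Each full week contributes one Tuesday: 12 so far.
The 6 extra days are Thu, Fri, Sat, Sun, Mon, Tue — 1 of them qualifies.
Total: 12 + 1 = 13.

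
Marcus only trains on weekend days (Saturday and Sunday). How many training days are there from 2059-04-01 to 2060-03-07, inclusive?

2059-04-01 is a Tuesday.
From 2059-04-01 to 2060-03-07 is 342 days inclusive.
342 = 7 × 48 + 6, so there are 48 full weeks plus 6 extra days.
Each full week contributes 2 weekend days (Sat, Sun): 48 × 2 = 96.
The 6 extra days are Tuesday, Wednesday, Thursday, Friday, Saturday, Sunday — 2 of them qualify.
Total: 96 + 2 = 98.

98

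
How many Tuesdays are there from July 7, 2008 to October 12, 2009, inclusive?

66

July 7, 2008 is a Monday.
From July 7, 2008 to October 12, 2009 is 463 days inclusive.
463 = 7 × 66 + 1, so there are 66 full weeks plus 1 extra day.
Each full week contributes one Tuesday: 66 so far.
The 1 extra day is Mon — none qualify.
Total: 66 + 0 = 66.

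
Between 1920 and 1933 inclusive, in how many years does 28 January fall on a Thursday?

Day of week of January 28 in each year:
1920: Wed, 1921: Fri, 1922: Sat, 1923: Sun, 1924: Mon, 1925: Wed, 1926: Thu ✓, 1927: Fri, 1928: Sat, 1929: Mon, 1930: Tue, 1931: Wed, 1932: Thu ✓, 1933: Sat
Thursdays: 1926, 1932.

2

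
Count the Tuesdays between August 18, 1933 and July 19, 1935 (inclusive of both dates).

100 Tuesdays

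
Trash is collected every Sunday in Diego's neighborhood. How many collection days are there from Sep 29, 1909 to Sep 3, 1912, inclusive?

153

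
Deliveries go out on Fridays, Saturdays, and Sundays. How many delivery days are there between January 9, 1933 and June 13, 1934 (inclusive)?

January 9, 1933 is a Monday.
From January 9, 1933 to June 13, 1934 is 521 days inclusive.
521 = 7 × 74 + 3, so there are 74 full weeks plus 3 extra days.
Each full week contributes 3 days from the set (Fri, Sat, Sun): 74 × 3 = 222.
The 3 extra days are Monday, Tuesday, Wednesday — none qualify.
Total: 222 + 0 = 222.

222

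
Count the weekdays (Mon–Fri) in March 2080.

21 weekdays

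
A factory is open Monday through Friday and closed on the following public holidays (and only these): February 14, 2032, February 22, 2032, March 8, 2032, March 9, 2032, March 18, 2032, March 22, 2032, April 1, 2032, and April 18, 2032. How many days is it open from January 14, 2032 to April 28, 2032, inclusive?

January 14, 2032 is a Wednesday.
That's 106 days from start to end, counting both.
106 = 7 × 15 + 1, so there are 15 full weeks plus 1 extra day.
Each full week contributes 5 weekdays (Mon–Fri): 15 × 5 = 75.
The 1 extra day is Wed — 1 of them qualifies.
Total: 75 + 1 = 76.
Holidays: February 14, 2032 (Sat); February 22, 2032 (Sun); March 8, 2032 (Mon); March 9, 2032 (Tue); March 18, 2032 (Thu); March 22, 2032 (Mon); April 1, 2032 (Thu); April 18, 2032 (Sun).
5 of the 8 holidays fall on weekdays; the rest are weekends and were already excluded.
Business days: 76 − 5 = 71.

71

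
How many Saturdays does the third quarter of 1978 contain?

14

1 July 1978 is a Saturday.
That's 92 days from start to end, counting both.
92 = 7 × 13 + 1, so there are 13 full weeks plus 1 extra day.
Each full week contributes one Saturday: 13 so far.
The 1 extra day is Sat — 1 of them qualifies.
Total: 13 + 1 = 14.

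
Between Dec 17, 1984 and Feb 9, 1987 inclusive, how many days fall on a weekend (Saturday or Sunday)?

224

Dec 17, 1984 is a Monday.
That's 785 days from start to end, counting both.
785 = 7 × 112 + 1, so there are 112 full weeks plus 1 extra day.
Each full week contributes 2 weekend days (Sat, Sun): 112 × 2 = 224.
The 1 extra day is Mon — none qualify.
Total: 224 + 0 = 224.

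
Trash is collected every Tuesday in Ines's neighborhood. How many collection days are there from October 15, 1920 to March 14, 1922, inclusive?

October 15, 1920 is a Friday.
That's 516 days from start to end, counting both.
516 = 7 × 73 + 5, so there are 73 full weeks plus 5 extra days.
Each full week contributes one Tuesday: 73 so far.
The 5 extra days are Friday, Saturday, Sunday, Monday, Tuesday — 1 of them qualifies.
Total: 73 + 1 = 74.

74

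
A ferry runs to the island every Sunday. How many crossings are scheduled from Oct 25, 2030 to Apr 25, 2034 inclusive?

Oct 25, 2030 is a Friday.
That's 1279 days from start to end, counting both.
1279 = 7 × 182 + 5, so there are 182 full weeks plus 5 extra days.
Each full week contributes one Sunday: 182 so far.
The 5 extra days are Friday, Saturday, Sunday, Monday, Tuesday — 1 of them qualifies.
Total: 182 + 1 = 183.

183 Sundays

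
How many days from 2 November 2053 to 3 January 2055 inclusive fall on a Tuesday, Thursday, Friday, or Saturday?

2 November 2053 is a Sunday.
From 2 November 2053 to 3 January 2055 is 428 days inclusive.
428 = 7 × 61 + 1, so there are 61 full weeks plus 1 extra day.
Each full week contributes 4 days from the set (Tue, Thu, Fri, Sat): 61 × 4 = 244.
The 1 extra day is Sunday — none qualify.
Total: 244 + 0 = 244.

244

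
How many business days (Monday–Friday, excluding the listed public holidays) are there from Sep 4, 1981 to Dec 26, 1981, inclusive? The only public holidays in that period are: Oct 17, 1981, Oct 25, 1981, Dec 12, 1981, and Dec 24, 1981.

Sep 4, 1981 is a Friday.
That's 114 days from start to end, counting both.
114 = 7 × 16 + 2, so there are 16 full weeks plus 2 extra days.
Each full week contributes 5 weekdays (Mon–Fri): 16 × 5 = 80.
The 2 extra days are Fri, Sat — 1 of them qualifies.
Total: 80 + 1 = 81.
Holidays: Oct 17, 1981 (Sat); Oct 25, 1981 (Sun); Dec 12, 1981 (Sat); Dec 24, 1981 (Thu).
1 of the 4 holidays fall on weekdays; the rest are weekends and were already excluded.
Business days: 81 − 1 = 80.

80 business days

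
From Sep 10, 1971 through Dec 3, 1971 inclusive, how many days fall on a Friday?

13 Fridays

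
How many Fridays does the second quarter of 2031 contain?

13

Apr 1, 2031 is a Tuesday.
That's 91 days from start to end, counting both.
91 = 7 × 13, so the span is exactly 13 full weeks.
Each full week contributes one Friday: 13 so far.
Total: 13.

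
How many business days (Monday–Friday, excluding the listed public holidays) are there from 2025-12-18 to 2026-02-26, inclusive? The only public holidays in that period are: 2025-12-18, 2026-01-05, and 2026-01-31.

2025-12-18 is a Thursday.
From 2025-12-18 to 2026-02-26 is 71 days inclusive.
71 = 7 × 10 + 1, so there are 10 full weeks plus 1 extra day.
Each full week contributes 5 weekdays (Mon–Fri): 10 × 5 = 50.
The 1 extra day is Thursday — 1 of them qualifies.
Total: 50 + 1 = 51.
Holidays: 2025-12-18 (Thu); 2026-01-05 (Mon); 2026-01-31 (Sat).
2 of the 3 holidays fall on weekdays; the rest are weekends and were already excluded.
Business days: 51 − 2 = 49.

49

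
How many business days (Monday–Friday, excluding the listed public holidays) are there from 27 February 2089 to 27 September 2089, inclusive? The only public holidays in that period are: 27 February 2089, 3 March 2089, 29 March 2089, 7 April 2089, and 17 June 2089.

27 February 2089 is a Sunday.
From 27 February 2089 to 27 September 2089 is 213 days inclusive.
213 = 7 × 30 + 3, so there are 30 full weeks plus 3 extra days.
Each full week contributes 5 weekdays (Mon–Fri): 30 × 5 = 150.
The 3 extra days are Sun, Mon, Tue — 2 of them qualify.
Total: 150 + 2 = 152.
Holidays: 27 February 2089 (Sun); 3 March 2089 (Thu); 29 March 2089 (Tue); 7 April 2089 (Thu); 17 June 2089 (Fri).
4 of the 5 holidays fall on weekdays; the rest are weekends and were already excluded.
Business days: 152 − 4 = 148.

148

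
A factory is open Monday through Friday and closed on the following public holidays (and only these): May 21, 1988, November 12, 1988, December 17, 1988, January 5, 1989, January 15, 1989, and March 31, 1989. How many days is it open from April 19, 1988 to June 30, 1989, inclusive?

312 working days

April 19, 1988 is a Tuesday.
From April 19, 1988 to June 30, 1989 is 438 days inclusive.
438 = 7 × 62 + 4, so there are 62 full weeks plus 4 extra days.
Each full week contributes 5 weekdays (Mon–Fri): 62 × 5 = 310.
The 4 extra days are Tuesday, Wednesday, Thursday, Friday — 4 of them qualify.
Total: 310 + 4 = 314.
Holidays: May 21, 1988 (Sat); November 12, 1988 (Sat); December 17, 1988 (Sat); January 5, 1989 (Thu); January 15, 1989 (Sun); March 31, 1989 (Fri).
2 of the 6 holidays fall on weekdays; the rest are weekends and were already excluded.
Business days: 314 − 2 = 312.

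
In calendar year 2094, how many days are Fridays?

1 January 2094 is a Friday.
The range spans 365 days (inclusive of both endpoints).
365 = 7 × 52 + 1, so there are 52 full weeks plus 1 extra day.
Each full week contributes one Friday: 52 so far.
The 1 extra day is Fri — 1 of them qualifies.
Total: 52 + 1 = 53.

53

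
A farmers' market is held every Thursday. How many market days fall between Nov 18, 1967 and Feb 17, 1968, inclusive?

13 Thursdays

Nov 18, 1967 is a Saturday.
The range spans 92 days (inclusive of both endpoints).
92 = 7 × 13 + 1, so there are 13 full weeks plus 1 extra day.
Each full week contributes one Thursday: 13 so far.
The 1 extra day is Sat — none qualify.
Total: 13 + 0 = 13.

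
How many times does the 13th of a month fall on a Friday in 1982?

1

The 13th falls on a Friday when the month's 13th has weekday Fri.
Jan 13 is Wed; Feb 13 is Sat; Mar 13 is Sat; Apr 13 is Tue; May 13 is Thu; Jun 13 is Sun; Jul 13 is Tue; Aug 13 is Fri ✓; Sep 13 is Mon; Oct 13 is Wed; Nov 13 is Sat; Dec 13 is Mon.
Friday the 13ths: Aug.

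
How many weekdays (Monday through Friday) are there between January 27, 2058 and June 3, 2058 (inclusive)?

January 27, 2058 is a Sunday.
From January 27, 2058 to June 3, 2058 is 128 days inclusive.
128 = 7 × 18 + 2, so there are 18 full weeks plus 2 extra days.
Each full week contributes 5 weekdays (Mon–Fri): 18 × 5 = 90.
The 2 extra days are Sun, Mon — 1 of them qualifies.
Total: 90 + 1 = 91.

91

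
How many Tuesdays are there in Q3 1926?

1 July 1926 is a Thursday.
The range spans 92 days (inclusive of both endpoints).
92 = 7 × 13 + 1, so there are 13 full weeks plus 1 extra day.
Each full week contributes one Tuesday: 13 so far.
The 1 extra day is Thursday — none qualify.
Total: 13 + 0 = 13.

13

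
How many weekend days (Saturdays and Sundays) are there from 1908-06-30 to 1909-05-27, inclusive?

1908-06-30 is a Tuesday.
From 1908-06-30 to 1909-05-27 is 332 days inclusive.
332 = 7 × 47 + 3, so there are 47 full weeks plus 3 extra days.
Each full week contributes 2 weekend days (Sat, Sun): 47 × 2 = 94.
The 3 extra days are Tuesday, Wednesday, Thursday — none qualify.
Total: 94 + 0 = 94.

94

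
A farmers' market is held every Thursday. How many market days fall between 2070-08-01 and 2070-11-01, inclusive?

2070-08-01 is a Friday.
The range spans 93 days (inclusive of both endpoints).
93 = 7 × 13 + 2, so there are 13 full weeks plus 2 extra days.
Each full week contributes one Thursday: 13 so far.
The 2 extra days are Friday, Saturday — none qualify.
Total: 13 + 0 = 13.

13 Thursdays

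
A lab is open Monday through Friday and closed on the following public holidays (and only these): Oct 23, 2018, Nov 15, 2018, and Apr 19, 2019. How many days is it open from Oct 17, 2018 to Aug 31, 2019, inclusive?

Oct 17, 2018 is a Wednesday.
The range spans 319 days (inclusive of both endpoints).
319 = 7 × 45 + 4, so there are 45 full weeks plus 4 extra days.
Each full week contributes 5 weekdays (Mon–Fri): 45 × 5 = 225.
The 4 extra days are Wed, Thu, Fri, Sat — 3 of them qualify.
Total: 225 + 3 = 228.
Holidays: Oct 23, 2018 (Tue); Nov 15, 2018 (Thu); Apr 19, 2019 (Fri).
All 3 holidays fall on weekdays, so subtract 3.
Business days: 228 − 3 = 225.

225 business days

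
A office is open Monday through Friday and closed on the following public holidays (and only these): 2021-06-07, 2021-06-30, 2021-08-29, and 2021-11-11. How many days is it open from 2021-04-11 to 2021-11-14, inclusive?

152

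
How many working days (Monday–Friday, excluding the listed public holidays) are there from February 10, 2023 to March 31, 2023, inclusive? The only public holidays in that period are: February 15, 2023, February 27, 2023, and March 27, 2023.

February 10, 2023 is a Friday.
That's 50 days from start to end, counting both.
50 = 7 × 7 + 1, so there are 7 full weeks plus 1 extra day.
Each full week contributes 5 weekdays (Mon–Fri): 7 × 5 = 35.
The 1 extra day is Fri — 1 of them qualifies.
Total: 35 + 1 = 36.
Holidays: February 15, 2023 (Wed); February 27, 2023 (Mon); March 27, 2023 (Mon).
All 3 holidays fall on weekdays, so subtract 3.
Business days: 36 − 3 = 33.

33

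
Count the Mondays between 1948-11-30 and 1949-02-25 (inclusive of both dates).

12

1948-11-30 is a Tuesday.
That's 88 days from start to end, counting both.
88 = 7 × 12 + 4, so there are 12 full weeks plus 4 extra days.
Each full week contributes one Monday: 12 so far.
The 4 extra days are Tue, Wed, Thu, Fri — none qualify.
Total: 12 + 0 = 12.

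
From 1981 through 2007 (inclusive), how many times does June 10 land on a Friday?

4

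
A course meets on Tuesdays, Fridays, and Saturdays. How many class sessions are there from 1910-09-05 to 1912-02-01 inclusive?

220

1910-09-05 is a Monday.
The range spans 515 days (inclusive of both endpoints).
515 = 7 × 73 + 4, so there are 73 full weeks plus 4 extra days.
Each full week contributes 3 days from the set (Tue, Fri, Sat): 73 × 3 = 219.
The 4 extra days are Monday, Tuesday, Wednesday, Thursday — 1 of them qualifies.
Total: 219 + 1 = 220.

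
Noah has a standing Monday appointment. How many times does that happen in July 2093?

1 July 2093 is a Wednesday.
From 1 July 2093 to 31 July 2093 is 31 days inclusive.
31 = 7 × 4 + 3, so there are 4 full weeks plus 3 extra days.
Each full week contributes one Monday: 4 so far.
The 3 extra days are Wednesday, Thursday, Friday — none qualify.
Total: 4 + 0 = 4.

4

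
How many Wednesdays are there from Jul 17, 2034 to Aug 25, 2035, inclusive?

58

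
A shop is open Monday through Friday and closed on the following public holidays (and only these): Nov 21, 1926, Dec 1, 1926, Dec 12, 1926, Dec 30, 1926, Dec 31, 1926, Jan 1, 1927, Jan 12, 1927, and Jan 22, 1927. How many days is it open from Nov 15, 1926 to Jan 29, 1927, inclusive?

51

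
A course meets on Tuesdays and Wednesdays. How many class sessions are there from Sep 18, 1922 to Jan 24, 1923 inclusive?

Sep 18, 1922 is a Monday.
That's 129 days from start to end, counting both.
129 = 7 × 18 + 3, so there are 18 full weeks plus 3 extra days.
Each full week contributes 2 days from the set (Tue, Wed): 18 × 2 = 36.
The 3 extra days are Monday, Tuesday, Wednesday — 2 of them qualify.
Total: 36 + 2 = 38.

38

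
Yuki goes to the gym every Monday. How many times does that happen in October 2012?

October 1, 2012 is a Monday.
From October 1, 2012 to October 31, 2012 is 31 days inclusive.
31 = 7 × 4 + 3, so there are 4 full weeks plus 3 extra days.
Each full week contributes one Monday: 4 so far.
The 3 extra days are Mon, Tue, Wed — 1 of them qualifies.
Total: 4 + 1 = 5.

5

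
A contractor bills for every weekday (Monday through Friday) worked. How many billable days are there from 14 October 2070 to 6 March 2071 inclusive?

14 October 2070 is a Tuesday.
From 14 October 2070 to 6 March 2071 is 144 days inclusive.
144 = 7 × 20 + 4, so there are 20 full weeks plus 4 extra days.
Each full week contributes 5 weekdays (Mon–Fri): 20 × 5 = 100.
The 4 extra days are Tuesday, Wednesday, Thursday, Friday — 4 of them qualify.
Total: 100 + 4 = 104.

104 weekdays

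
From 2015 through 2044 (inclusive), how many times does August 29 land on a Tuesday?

4

Day of week of August 29 in each year:
2015: Sat, 2016: Mon, 2017: Tue ✓, 2018: Wed, 2019: Thu, 2020: Sat, 2021: Sun, 2022: Mon, 2023: Tue ✓, 2024: Thu, 2025: Fri, 2026: Sat, 2027: Sun, 2028: Tue ✓, 2029: Wed, 2030: Thu, 2031: Fri, 2032: Sun, 2033: Mon, 2034: Tue ✓, 2035: Wed, 2036: Fri, 2037: Sat, 2038: Sun, 2039: Mon, 2040: Wed, 2041: Thu, 2042: Fri, 2043: Sat, 2044: Mon
Tuesdays: 2017, 2023, 2028, 2034.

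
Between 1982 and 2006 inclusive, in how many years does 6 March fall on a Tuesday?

3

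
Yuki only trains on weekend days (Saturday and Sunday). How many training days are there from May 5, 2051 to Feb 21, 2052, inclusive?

84

May 5, 2051 is a Friday.
From May 5, 2051 to Feb 21, 2052 is 293 days inclusive.
293 = 7 × 41 + 6, so there are 41 full weeks plus 6 extra days.
Each full week contributes 2 weekend days (Sat, Sun): 41 × 2 = 82.
The 6 extra days are Friday, Saturday, Sunday, Monday, Tuesday, Wednesday — 2 of them qualify.
Total: 82 + 2 = 84.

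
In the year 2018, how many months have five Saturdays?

A month has five Saturdays exactly when Saturday falls within its first (length − 28) days.
Jan: 31 days, starts Mon → 5 of Mon, Tue, Wed
Feb: 28 days, starts Thu → 5 of (none)
Mar: 31 days, starts Thu → 5 of Thu, Fri, Sat ✓
Apr: 30 days, starts Sun → 5 of Sun, Mon
May: 31 days, starts Tue → 5 of Tue, Wed, Thu
Jun: 30 days, starts Fri → 5 of Fri, Sat ✓
Jul: 31 days, starts Sun → 5 of Sun, Mon, Tue
Aug: 31 days, starts Wed → 5 of Wed, Thu, Fri
Sep: 30 days, starts Sat → 5 of Sat, Sun ✓
Oct: 31 days, starts Mon → 5 of Mon, Tue, Wed
Nov: 30 days, starts Thu → 5 of Thu, Fri
Dec: 31 days, starts Sat → 5 of Sat, Sun, Mon ✓
Months with five Saturdays: Mar, Jun, Sep, Dec.

4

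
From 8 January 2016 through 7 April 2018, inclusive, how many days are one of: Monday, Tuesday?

234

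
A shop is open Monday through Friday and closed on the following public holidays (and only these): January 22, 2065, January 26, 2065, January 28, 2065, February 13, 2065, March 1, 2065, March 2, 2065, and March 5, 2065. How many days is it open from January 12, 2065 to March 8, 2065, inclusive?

January 12, 2065 is a Monday.
From January 12, 2065 to March 8, 2065 is 56 days inclusive.
56 = 7 × 8, so the span is exactly 8 full weeks.
Each full week contributes 5 weekdays (Mon–Fri): 8 × 5 = 40.
Holidays: January 22, 2065 (Thu); January 26, 2065 (Mon); January 28, 2065 (Wed); February 13, 2065 (Fri); March 1, 2065 (Sun); March 2, 2065 (Mon); March 5, 2065 (Thu).
6 of the 7 holidays fall on weekdays; the rest are weekends and were already excluded.
Business days: 40 − 6 = 34.

34 working days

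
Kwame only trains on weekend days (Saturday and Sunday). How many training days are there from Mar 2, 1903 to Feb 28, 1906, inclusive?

Mar 2, 1903 is a Monday.
From Mar 2, 1903 to Feb 28, 1906 is 1095 days inclusive.
1095 = 7 × 156 + 3, so there are 156 full weeks plus 3 extra days.
Each full week contributes 2 weekend days (Sat, Sun): 156 × 2 = 312.
The 3 extra days are Mon, Tue, Wed — none qualify.
Total: 312 + 0 = 312.

312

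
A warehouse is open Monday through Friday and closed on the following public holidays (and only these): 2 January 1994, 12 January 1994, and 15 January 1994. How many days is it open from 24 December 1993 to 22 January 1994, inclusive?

24 December 1993 is a Friday.
From 24 December 1993 to 22 January 1994 is 30 days inclusive.
30 = 7 × 4 + 2, so there are 4 full weeks plus 2 extra days.
Each full week contributes 5 weekdays (Mon–Fri): 4 × 5 = 20.
The 2 extra days are Fri, Sat — 1 of them qualifies.
Total: 20 + 1 = 21.
Holidays: 2 January 1994 (Sun); 12 January 1994 (Wed); 15 January 1994 (Sat).
1 of the 3 holidays fall on weekdays; the rest are weekends and were already excluded.
Business days: 21 − 1 = 20.

20 working days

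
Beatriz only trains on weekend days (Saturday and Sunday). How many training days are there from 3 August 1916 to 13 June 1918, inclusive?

194

3 August 1916 is a Thursday.
That's 680 days from start to end, counting both.
680 = 7 × 97 + 1, so there are 97 full weeks plus 1 extra day.
Each full week contributes 2 weekend days (Sat, Sun): 97 × 2 = 194.
The 1 extra day is Thursday — none qualify.
Total: 194 + 0 = 194.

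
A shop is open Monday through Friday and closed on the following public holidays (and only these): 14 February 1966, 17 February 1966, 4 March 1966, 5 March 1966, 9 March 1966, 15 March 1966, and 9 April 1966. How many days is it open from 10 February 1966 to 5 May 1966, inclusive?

56 working days

10 February 1966 is a Thursday.
From 10 February 1966 to 5 May 1966 is 85 days inclusive.
85 = 7 × 12 + 1, so there are 12 full weeks plus 1 extra day.
Each full week contributes 5 weekdays (Mon–Fri): 12 × 5 = 60.
The 1 extra day is Thursday — 1 of them qualifies.
Total: 60 + 1 = 61.
Holidays: 14 February 1966 (Mon); 17 February 1966 (Thu); 4 March 1966 (Fri); 5 March 1966 (Sat); 9 March 1966 (Wed); 15 March 1966 (Tue); 9 April 1966 (Sat).
5 of the 7 holidays fall on weekdays; the rest are weekends and were already excluded.
Business days: 61 − 5 = 56.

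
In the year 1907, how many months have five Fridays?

4

A month has five Fridays exactly when Friday falls within its first (length − 28) days.
Jan: 31 days, starts Tue → 5 of Tue, Wed, Thu
Feb: 28 days, starts Fri → 5 of (none)
Mar: 31 days, starts Fri → 5 of Fri, Sat, Sun ✓
Apr: 30 days, starts Mon → 5 of Mon, Tue
May: 31 days, starts Wed → 5 of Wed, Thu, Fri ✓
Jun: 30 days, starts Sat → 5 of Sat, Sun
Jul: 31 days, starts Mon → 5 of Mon, Tue, Wed
Aug: 31 days, starts Thu → 5 of Thu, Fri, Sat ✓
Sep: 30 days, starts Sun → 5 of Sun, Mon
Oct: 31 days, starts Tue → 5 of Tue, Wed, Thu
Nov: 30 days, starts Fri → 5 of Fri, Sat ✓
Dec: 31 days, starts Sun → 5 of Sun, Mon, Tue
Months with five Fridays: Mar, May, Aug, Nov.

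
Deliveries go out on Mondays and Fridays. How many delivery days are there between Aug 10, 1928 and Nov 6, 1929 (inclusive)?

130

Aug 10, 1928 is a Friday.
That's 454 days from start to end, counting both.
454 = 7 × 64 + 6, so there are 64 full weeks plus 6 extra days.
Each full week contributes 2 days from the set (Mon, Fri): 64 × 2 = 128.
The 6 extra days are Fri, Sat, Sun, Mon, Tue, Wed — 2 of them qualify.
Total: 128 + 2 = 130.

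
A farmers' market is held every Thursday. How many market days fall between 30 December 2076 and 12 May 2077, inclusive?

19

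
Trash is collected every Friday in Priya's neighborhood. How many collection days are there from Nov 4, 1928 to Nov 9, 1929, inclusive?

53 Fridays

Nov 4, 1928 is a Sunday.
That's 371 days from start to end, counting both.
371 = 7 × 53, so the span is exactly 53 full weeks.
Each full week contributes one Friday: 53 so far.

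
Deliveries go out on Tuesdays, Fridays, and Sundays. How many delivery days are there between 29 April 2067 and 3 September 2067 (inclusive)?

55

29 April 2067 is a Friday.
The range spans 128 days (inclusive of both endpoints).
128 = 7 × 18 + 2, so there are 18 full weeks plus 2 extra days.
Each full week contributes 3 days from the set (Tue, Fri, Sun): 18 × 3 = 54.
The 2 extra days are Fri, Sat — 1 of them qualifies.
Total: 54 + 1 = 55.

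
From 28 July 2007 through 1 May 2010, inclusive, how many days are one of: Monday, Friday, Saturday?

28 July 2007 is a Saturday.
The range spans 1009 days (inclusive of both endpoints).
1009 = 7 × 144 + 1, so there are 144 full weeks plus 1 extra day.
Each full week contributes 3 days from the set (Mon, Fri, Sat): 144 × 3 = 432.
The 1 extra day is Sat — 1 of them qualifies.
Total: 432 + 1 = 433.

433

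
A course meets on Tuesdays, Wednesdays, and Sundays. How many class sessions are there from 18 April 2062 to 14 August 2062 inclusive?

18 April 2062 is a Tuesday.
The range spans 119 days (inclusive of both endpoints).
119 = 7 × 17, so the span is exactly 17 full weeks.
Each full week contributes 3 days from the set (Tue, Wed, Sun): 17 × 3 = 51.

51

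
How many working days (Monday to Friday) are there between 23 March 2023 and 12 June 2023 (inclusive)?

58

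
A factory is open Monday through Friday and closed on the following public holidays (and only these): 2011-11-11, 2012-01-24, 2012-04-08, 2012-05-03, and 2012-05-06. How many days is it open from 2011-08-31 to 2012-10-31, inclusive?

303

2011-08-31 is a Wednesday.
That's 428 days from start to end, counting both.
428 = 7 × 61 + 1, so there are 61 full weeks plus 1 extra day.
Each full week contributes 5 weekdays (Mon–Fri): 61 × 5 = 305.
The 1 extra day is Wednesday — 1 of them qualifies.
Total: 305 + 1 = 306.
Holidays: 2011-11-11 (Fri); 2012-01-24 (Tue); 2012-04-08 (Sun); 2012-05-03 (Thu); 2012-05-06 (Sun).
3 of the 5 holidays fall on weekdays; the rest are weekends and were already excluded.
Business days: 306 − 3 = 303.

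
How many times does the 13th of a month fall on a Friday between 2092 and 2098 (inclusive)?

Friday-the-13ths by year:
2092: Jun
2093: Feb, Mar, Nov
2094: Aug
2095: May
2096: Jan, Apr, Jul
2097: Sep, Dec
2098: Jun

12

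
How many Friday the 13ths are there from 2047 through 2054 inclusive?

14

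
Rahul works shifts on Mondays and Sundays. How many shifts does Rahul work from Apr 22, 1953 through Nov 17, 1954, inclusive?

164

Apr 22, 1953 is a Wednesday.
From Apr 22, 1953 to Nov 17, 1954 is 575 days inclusive.
575 = 7 × 82 + 1, so there are 82 full weeks plus 1 extra day.
Each full week contributes 2 days from the set (Mon, Sun): 82 × 2 = 164.
The 1 extra day is Wed — none qualify.
Total: 164 + 0 = 164.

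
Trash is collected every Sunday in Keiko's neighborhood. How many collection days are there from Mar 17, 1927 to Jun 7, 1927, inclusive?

Mar 17, 1927 is a Thursday.
From Mar 17, 1927 to Jun 7, 1927 is 83 days inclusive.
83 = 7 × 11 + 6, so there are 11 full weeks plus 6 extra days.
Each full week contributes one Sunday: 11 so far.
The 6 extra days are Thu, Fri, Sat, Sun, Mon, Tue — 1 of them qualifies.
Total: 11 + 1 = 12.

12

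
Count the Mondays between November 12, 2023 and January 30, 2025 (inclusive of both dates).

November 12, 2023 is a Sunday.
The range spans 446 days (inclusive of both endpoints).
446 = 7 × 63 + 5, so there are 63 full weeks plus 5 extra days.
Each full week contributes one Monday: 63 so far.
The 5 extra days are Sun, Mon, Tue, Wed, Thu — 1 of them qualifies.
Total: 63 + 1 = 64.

64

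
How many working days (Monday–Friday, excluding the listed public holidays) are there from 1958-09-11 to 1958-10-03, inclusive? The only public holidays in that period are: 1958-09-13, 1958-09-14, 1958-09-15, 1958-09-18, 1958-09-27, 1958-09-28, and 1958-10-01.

1958-09-11 is a Thursday.
That's 23 days from start to end, counting both.
23 = 7 × 3 + 2, so there are 3 full weeks plus 2 extra days.
Each full week contributes 5 weekdays (Mon–Fri): 3 × 5 = 15.
The 2 extra days are Thursday, Friday — 2 of them qualify.
Total: 15 + 2 = 17.
Holidays: 1958-09-13 (Sat); 1958-09-14 (Sun); 1958-09-15 (Mon); 1958-09-18 (Thu); 1958-09-27 (Sat); 1958-09-28 (Sun); 1958-10-01 (Wed).
3 of the 7 holidays fall on weekdays; the rest are weekends and were already excluded.
Business days: 17 − 3 = 14.

14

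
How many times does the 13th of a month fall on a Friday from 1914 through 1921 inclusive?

13

Friday-the-13ths by year:
1914: Feb, Mar, Nov
1915: Aug
1916: Oct
1917: Apr, Jul
1918: Sep, Dec
1919: Jun
1920: Feb, Aug
1921: May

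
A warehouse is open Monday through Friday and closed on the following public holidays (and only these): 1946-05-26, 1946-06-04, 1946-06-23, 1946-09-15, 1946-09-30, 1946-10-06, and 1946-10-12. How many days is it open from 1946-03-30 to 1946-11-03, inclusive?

153 business days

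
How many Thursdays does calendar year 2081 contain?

52

2081-01-01 is a Wednesday.
That's 365 days from start to end, counting both.
365 = 7 × 52 + 1, so there are 52 full weeks plus 1 extra day.
Each full week contributes one Thursday: 52 so far.
The 1 extra day is Wednesday — none qualify.
Total: 52 + 0 = 52.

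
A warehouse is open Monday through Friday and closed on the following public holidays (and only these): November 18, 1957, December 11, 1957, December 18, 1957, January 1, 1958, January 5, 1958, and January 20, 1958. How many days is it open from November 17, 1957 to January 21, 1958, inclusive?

42 business days

November 17, 1957 is a Sunday.
The range spans 66 days (inclusive of both endpoints).
66 = 7 × 9 + 3, so there are 9 full weeks plus 3 extra days.
Each full week contributes 5 weekdays (Mon–Fri): 9 × 5 = 45.
The 3 extra days are Sunday, Monday, Tuesday — 2 of them qualify.
Total: 45 + 2 = 47.
Holidays: November 18, 1957 (Mon); December 11, 1957 (Wed); December 18, 1957 (Wed); January 1, 1958 (Wed); January 5, 1958 (Sun); January 20, 1958 (Mon).
5 of the 6 holidays fall on weekdays; the rest are weekends and were already excluded.
Business days: 47 − 5 = 42.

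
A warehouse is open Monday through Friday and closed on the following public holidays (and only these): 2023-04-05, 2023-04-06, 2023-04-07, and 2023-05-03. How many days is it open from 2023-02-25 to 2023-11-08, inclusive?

179

2023-02-25 is a Saturday.
That's 257 days from start to end, counting both.
257 = 7 × 36 + 5, so there are 36 full weeks plus 5 extra days.
Each full week contributes 5 weekdays (Mon–Fri): 36 × 5 = 180.
The 5 extra days are Sat, Sun, Mon, Tue, Wed — 3 of them qualify.
Total: 180 + 3 = 183.
Holidays: 2023-04-05 (Wed); 2023-04-06 (Thu); 2023-04-07 (Fri); 2023-05-03 (Wed).
All 4 holidays fall on weekdays, so subtract 4.
Business days: 183 − 4 = 179.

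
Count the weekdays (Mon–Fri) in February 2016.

21 weekdays

February 1, 2016 is a Monday.
That's 29 days from start to end, counting both.
29 = 7 × 4 + 1, so there are 4 full weeks plus 1 extra day.
Each full week contributes 5 weekdays (Mon–Fri): 4 × 5 = 20.
The 1 extra day is Monday — 1 of them qualifies.
Total: 20 + 1 = 21.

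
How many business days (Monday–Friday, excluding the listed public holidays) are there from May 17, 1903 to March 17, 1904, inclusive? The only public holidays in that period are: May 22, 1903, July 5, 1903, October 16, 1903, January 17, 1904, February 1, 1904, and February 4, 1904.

215 business days

May 17, 1903 is a Sunday.
That's 306 days from start to end, counting both.
306 = 7 × 43 + 5, so there are 43 full weeks plus 5 extra days.
Each full week contributes 5 weekdays (Mon–Fri): 43 × 5 = 215.
The 5 extra days are Sun, Mon, Tue, Wed, Thu — 4 of them qualify.
Total: 215 + 4 = 219.
Holidays: May 22, 1903 (Fri); July 5, 1903 (Sun); October 16, 1903 (Fri); January 17, 1904 (Sun); February 1, 1904 (Mon); February 4, 1904 (Thu).
4 of the 6 holidays fall on weekdays; the rest are weekends and were already excluded.
Business days: 219 − 4 = 215.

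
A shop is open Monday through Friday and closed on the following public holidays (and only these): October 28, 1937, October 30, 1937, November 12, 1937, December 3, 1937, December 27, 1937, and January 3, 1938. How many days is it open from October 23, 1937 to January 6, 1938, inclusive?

49 business days

October 23, 1937 is a Saturday.
From October 23, 1937 to January 6, 1938 is 76 days inclusive.
76 = 7 × 10 + 6, so there are 10 full weeks plus 6 extra days.
Each full week contributes 5 weekdays (Mon–Fri): 10 × 5 = 50.
The 6 extra days are Saturday, Sunday, Monday, Tuesday, Wednesday, Thursday — 4 of them qualify.
Total: 50 + 4 = 54.
Holidays: October 28, 1937 (Thu); October 30, 1937 (Sat); November 12, 1937 (Fri); December 3, 1937 (Fri); December 27, 1937 (Mon); January 3, 1938 (Mon).
5 of the 6 holidays fall on weekdays; the rest are weekends and were already excluded.
Business days: 54 − 5 = 49.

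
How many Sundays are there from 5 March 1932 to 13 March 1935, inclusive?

5 March 1932 is a Saturday.
That's 1104 days from start to end, counting both.
1104 = 7 × 157 + 5, so there are 157 full weeks plus 5 extra days.
Each full week contributes one Sunday: 157 so far.
The 5 extra days are Saturday, Sunday, Monday, Tuesday, Wednesday — 1 of them qualifies.
Total: 157 + 1 = 158.

158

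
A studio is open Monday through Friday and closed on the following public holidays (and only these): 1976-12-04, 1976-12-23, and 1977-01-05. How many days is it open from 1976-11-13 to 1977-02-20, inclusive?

1976-11-13 is a Saturday.
The range spans 100 days (inclusive of both endpoints).
100 = 7 × 14 + 2, so there are 14 full weeks plus 2 extra days.
Each full week contributes 5 weekdays (Mon–Fri): 14 × 5 = 70.
The 2 extra days are Saturday, Sunday — none qualify.
Total: 70 + 0 = 70.
Holidays: 1976-12-04 (Sat); 1976-12-23 (Thu); 1977-01-05 (Wed).
2 of the 3 holidays fall on weekdays; the rest are weekends and were already excluded.
Business days: 70 − 2 = 68.

68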